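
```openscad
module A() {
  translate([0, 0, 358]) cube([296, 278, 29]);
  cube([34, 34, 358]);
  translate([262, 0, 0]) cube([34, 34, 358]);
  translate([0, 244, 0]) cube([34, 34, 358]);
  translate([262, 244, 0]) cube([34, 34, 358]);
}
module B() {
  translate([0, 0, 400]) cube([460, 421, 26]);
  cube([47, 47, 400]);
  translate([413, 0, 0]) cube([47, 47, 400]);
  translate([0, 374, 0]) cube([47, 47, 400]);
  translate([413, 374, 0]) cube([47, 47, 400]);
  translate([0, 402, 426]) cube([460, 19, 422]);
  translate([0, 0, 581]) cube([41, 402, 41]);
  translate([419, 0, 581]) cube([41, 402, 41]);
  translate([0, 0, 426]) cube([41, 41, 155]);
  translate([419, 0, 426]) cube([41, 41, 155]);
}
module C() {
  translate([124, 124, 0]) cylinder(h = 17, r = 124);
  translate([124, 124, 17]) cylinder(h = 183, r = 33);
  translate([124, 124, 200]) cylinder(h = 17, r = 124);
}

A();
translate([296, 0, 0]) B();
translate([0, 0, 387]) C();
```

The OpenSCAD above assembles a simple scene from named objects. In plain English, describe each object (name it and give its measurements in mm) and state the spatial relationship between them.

A is a simple wooden stool: a rectangular seat 296 mm (x) by 278 mm (y), 29 mm thick, top face at z = 387 mm, on four square legs, each 34×34 mm in cross-section. The legs rest on z = 0, each flush with a corner of the seat.

B is a chair. The seat is a 460×421×26 mm slab with its top at z = 426 mm, on four 47×47 mm corner legs (flush with the seat edges, standing on z = 0). A flat backrest 19 mm thick, 422 mm tall, spans the full seat width and rises from the seat top along its +y edge, rear face flush with the rear of the seat. Two armrests of 41×41 mm section run along each side from the seat's front edge to the front of the backrest, top faces 196 mm above the seat top and outer faces flush with the seat's x-edges; a 41×41 mm post under the front of each armrest stands on the seat at the front corner.

C is a spool: two coaxial disc flanges of radius 124 mm and thickness 17 mm, joined by a core cylinder of radius 33 mm and height 183 mm. The lower flange rests on z = 0 and the three cylinders share a vertical axis.

The chair is against the stool's +x side, with their −y faces flush. The spool is on top of the stool.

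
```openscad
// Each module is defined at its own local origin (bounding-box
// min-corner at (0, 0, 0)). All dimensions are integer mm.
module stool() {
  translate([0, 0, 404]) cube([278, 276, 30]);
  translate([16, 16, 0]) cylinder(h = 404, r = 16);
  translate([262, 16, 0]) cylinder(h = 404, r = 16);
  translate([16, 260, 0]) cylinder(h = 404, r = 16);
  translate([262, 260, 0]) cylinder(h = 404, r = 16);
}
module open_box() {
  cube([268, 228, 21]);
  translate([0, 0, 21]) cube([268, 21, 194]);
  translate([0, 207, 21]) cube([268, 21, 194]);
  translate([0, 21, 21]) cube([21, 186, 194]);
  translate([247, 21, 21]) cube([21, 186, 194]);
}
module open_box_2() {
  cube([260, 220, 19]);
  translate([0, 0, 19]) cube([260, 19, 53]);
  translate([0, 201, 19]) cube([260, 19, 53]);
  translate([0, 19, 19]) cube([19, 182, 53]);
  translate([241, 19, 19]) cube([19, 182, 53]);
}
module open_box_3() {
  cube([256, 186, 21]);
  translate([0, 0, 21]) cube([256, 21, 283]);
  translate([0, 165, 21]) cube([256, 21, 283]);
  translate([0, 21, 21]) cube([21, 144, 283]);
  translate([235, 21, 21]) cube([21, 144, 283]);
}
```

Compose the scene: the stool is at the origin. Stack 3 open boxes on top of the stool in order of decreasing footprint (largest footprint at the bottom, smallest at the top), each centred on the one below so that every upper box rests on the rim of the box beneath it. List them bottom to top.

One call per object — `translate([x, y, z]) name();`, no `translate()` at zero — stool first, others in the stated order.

stool();
translate([5, 24, 434]) open_box();
translate([9, 28, 649]) open_box_2();
translate([11, 45, 721]) open_box_3();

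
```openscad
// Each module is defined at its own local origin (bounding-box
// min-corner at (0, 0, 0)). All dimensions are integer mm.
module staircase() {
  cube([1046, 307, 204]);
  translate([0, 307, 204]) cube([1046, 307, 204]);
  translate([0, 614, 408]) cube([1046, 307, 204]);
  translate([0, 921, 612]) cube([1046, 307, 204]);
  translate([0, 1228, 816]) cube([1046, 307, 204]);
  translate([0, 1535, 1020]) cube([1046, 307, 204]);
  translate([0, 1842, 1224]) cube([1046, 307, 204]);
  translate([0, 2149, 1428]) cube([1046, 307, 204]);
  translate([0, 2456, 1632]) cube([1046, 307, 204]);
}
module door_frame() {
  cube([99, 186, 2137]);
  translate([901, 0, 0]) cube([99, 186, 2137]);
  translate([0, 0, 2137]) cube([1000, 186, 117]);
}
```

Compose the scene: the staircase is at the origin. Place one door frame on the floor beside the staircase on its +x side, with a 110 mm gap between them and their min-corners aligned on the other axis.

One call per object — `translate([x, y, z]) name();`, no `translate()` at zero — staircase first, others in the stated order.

staircase();
translate([1156, 0, 0]) door_frame();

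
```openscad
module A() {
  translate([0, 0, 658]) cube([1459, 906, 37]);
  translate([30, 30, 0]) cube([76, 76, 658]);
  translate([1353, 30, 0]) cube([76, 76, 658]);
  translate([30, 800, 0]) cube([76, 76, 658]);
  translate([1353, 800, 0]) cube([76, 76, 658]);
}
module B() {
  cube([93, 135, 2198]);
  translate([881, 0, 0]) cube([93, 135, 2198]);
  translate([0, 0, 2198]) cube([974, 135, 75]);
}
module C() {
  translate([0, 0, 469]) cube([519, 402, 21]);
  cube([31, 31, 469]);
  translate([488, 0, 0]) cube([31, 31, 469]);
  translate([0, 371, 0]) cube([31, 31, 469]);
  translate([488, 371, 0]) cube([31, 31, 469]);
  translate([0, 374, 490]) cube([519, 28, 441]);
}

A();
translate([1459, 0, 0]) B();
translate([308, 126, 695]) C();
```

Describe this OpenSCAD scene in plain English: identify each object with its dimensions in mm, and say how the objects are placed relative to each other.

A is a rectangular dining table. The top is 1459×906×37 mm with its upper surface at z = 695 mm. It stands on four 76×76 mm square legs, each inset 30 mm from the nearest pair of top edges, running from the floor to the underside of the top.

B is a rectangular door frame: two vertical jambs of 93×135 mm section, 2198 mm tall, with a clear opening 788 mm wide between their inner faces. A header 75 mm tall and 135 mm deep lies on top of the jambs and spans the full outside width.

C is a chair. The seat is a 519×402×21 mm slab with its top at z = 490 mm, on four 31×31 mm corner legs (flush with the seat edges, standing on z = 0). A flat backrest 28 mm thick, 441 mm tall, spans the full seat width and rises from the seat top along its +y edge, rear face flush with the rear of the seat.

The door frame is against the table's +x side, with their −y faces flush. The chair is on top of the table.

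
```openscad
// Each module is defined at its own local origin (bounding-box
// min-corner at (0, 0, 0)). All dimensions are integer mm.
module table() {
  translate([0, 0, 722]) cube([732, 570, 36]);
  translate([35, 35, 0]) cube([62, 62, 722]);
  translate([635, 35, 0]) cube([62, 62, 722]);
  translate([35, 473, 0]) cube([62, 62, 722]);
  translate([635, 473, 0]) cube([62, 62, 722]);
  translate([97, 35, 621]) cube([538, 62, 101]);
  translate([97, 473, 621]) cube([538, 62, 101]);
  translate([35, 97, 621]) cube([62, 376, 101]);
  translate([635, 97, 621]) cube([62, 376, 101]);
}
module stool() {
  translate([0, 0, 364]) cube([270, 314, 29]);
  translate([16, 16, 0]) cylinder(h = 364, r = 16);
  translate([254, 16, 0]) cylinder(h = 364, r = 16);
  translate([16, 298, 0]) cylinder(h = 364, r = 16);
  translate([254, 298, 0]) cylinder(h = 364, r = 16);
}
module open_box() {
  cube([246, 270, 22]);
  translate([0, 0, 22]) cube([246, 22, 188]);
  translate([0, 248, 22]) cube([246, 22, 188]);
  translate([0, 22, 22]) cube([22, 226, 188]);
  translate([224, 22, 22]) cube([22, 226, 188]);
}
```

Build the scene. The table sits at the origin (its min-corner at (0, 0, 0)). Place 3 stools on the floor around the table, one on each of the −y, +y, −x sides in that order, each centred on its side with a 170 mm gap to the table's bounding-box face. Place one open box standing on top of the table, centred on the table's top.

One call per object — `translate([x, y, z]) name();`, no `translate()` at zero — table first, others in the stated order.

table();
translate([231, -484, 0]) stool();
translate([231, 740, 0]) stool();
translate([-440, 128, 0]) stool();
translate([243, 150, 758]) open_box();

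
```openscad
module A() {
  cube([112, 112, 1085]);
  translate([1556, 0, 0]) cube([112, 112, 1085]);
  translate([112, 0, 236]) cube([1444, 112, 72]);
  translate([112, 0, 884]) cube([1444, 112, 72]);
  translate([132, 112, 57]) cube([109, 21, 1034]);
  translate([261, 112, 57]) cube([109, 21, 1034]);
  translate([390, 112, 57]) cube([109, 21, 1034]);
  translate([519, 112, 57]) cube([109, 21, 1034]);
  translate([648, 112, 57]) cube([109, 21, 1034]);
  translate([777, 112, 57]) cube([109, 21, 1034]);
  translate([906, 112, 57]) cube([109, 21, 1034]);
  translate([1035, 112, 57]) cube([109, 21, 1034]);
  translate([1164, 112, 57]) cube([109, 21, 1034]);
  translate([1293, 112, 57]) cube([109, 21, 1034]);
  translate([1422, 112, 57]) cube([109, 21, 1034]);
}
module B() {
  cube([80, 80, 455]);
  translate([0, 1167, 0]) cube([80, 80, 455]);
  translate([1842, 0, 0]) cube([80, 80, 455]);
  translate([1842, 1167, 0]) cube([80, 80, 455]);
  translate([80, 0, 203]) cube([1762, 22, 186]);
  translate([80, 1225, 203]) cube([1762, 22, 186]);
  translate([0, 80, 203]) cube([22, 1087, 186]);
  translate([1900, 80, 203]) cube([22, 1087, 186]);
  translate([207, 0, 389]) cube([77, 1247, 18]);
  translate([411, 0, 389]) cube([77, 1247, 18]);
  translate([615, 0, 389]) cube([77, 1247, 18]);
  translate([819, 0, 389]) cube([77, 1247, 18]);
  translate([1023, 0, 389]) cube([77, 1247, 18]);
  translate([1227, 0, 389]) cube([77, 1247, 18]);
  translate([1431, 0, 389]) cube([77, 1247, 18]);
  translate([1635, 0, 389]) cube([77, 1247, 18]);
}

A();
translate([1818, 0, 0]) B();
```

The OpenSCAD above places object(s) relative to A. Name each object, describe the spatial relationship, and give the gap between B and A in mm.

A is a fence section. B is a bed frame. The bed frame is on the floor beside the fence section on its +x side. The gap between the bed frame and the fence section is 150 mm.

The bed frame's nearest face is 150 mm from the fence section's +x face.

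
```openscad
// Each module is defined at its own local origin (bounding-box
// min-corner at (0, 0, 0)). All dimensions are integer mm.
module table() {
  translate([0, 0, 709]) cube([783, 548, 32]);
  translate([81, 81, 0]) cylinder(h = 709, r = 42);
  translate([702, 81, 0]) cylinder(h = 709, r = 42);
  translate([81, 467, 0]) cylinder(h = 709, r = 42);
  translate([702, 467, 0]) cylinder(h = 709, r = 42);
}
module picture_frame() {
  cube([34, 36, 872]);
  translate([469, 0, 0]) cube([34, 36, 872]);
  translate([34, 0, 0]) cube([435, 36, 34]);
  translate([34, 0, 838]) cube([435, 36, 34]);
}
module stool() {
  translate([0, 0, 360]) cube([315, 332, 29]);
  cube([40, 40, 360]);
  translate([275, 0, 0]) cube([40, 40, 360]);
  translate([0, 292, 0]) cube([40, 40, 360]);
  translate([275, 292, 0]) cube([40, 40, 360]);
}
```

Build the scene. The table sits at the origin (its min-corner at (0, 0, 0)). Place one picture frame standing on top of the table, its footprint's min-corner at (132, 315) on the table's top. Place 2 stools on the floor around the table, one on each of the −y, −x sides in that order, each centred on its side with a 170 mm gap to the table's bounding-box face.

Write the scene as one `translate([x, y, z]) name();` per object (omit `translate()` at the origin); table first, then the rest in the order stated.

table();
translate([132, 315, 741]) picture_frame();
translate([234, -502, 0]) stool();
translate([-485, 108, 0]) stool();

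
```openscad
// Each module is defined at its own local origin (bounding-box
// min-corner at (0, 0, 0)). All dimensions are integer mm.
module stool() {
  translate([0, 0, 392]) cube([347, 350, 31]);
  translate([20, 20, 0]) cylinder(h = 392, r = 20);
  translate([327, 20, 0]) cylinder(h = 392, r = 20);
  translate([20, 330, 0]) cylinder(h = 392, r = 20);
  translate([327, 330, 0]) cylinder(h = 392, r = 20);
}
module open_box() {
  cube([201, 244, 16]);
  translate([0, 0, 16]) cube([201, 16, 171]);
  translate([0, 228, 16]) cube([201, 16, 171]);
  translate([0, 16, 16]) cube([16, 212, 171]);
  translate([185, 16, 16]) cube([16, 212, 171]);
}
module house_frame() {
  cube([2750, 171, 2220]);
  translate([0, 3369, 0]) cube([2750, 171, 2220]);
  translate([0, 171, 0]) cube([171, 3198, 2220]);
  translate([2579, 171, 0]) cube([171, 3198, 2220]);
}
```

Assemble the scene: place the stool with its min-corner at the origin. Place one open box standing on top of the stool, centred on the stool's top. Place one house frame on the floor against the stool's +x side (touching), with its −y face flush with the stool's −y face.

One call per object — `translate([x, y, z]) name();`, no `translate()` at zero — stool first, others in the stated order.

stool();
translate([73, 53, 423]) open_box();
translate([347, 0, 0]) house_frame();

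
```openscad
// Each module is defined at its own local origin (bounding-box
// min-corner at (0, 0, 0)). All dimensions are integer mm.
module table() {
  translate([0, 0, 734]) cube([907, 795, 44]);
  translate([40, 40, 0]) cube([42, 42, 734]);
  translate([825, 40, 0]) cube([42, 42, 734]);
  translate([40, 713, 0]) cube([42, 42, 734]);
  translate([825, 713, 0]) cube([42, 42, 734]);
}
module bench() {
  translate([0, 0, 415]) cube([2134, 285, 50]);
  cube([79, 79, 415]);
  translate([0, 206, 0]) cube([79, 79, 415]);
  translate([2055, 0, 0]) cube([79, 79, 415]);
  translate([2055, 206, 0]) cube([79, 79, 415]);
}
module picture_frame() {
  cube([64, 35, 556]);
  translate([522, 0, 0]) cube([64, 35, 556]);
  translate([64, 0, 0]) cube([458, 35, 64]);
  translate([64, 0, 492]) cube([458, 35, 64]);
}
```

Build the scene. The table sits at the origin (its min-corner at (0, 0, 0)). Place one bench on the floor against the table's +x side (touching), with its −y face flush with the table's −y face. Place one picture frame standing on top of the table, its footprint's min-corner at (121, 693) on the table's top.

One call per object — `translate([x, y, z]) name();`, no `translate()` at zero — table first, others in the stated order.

table();
translate([907, 0, 0]) bench();
translate([121, 693, 778]) picture_frame();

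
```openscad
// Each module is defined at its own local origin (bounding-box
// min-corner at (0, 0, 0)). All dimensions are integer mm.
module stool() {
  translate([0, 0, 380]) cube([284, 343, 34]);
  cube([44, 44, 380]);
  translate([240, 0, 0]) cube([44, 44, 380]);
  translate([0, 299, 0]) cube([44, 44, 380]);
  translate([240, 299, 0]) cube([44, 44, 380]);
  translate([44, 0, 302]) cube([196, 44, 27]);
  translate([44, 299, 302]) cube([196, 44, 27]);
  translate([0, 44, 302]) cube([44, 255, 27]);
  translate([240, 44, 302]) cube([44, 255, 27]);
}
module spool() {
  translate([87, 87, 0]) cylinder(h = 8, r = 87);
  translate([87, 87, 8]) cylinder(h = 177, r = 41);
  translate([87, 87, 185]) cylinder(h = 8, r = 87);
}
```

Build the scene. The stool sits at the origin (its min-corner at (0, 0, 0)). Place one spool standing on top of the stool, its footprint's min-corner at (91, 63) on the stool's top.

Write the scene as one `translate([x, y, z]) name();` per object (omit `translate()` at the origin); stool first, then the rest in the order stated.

stool();
translate([91, 63, 414]) spool();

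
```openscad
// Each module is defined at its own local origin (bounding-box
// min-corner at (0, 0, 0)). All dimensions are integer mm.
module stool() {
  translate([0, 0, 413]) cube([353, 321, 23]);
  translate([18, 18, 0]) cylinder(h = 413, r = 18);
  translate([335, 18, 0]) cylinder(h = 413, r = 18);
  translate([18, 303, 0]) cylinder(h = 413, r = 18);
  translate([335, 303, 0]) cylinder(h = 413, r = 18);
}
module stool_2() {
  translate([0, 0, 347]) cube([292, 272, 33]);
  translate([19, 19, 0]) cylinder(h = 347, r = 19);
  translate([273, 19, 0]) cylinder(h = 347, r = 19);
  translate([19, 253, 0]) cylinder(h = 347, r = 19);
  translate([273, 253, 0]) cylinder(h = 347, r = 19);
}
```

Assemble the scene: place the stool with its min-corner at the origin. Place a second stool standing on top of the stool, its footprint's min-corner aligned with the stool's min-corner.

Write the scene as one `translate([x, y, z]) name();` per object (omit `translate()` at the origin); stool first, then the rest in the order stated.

stool();
translate([0, 0, 436]) stool_2();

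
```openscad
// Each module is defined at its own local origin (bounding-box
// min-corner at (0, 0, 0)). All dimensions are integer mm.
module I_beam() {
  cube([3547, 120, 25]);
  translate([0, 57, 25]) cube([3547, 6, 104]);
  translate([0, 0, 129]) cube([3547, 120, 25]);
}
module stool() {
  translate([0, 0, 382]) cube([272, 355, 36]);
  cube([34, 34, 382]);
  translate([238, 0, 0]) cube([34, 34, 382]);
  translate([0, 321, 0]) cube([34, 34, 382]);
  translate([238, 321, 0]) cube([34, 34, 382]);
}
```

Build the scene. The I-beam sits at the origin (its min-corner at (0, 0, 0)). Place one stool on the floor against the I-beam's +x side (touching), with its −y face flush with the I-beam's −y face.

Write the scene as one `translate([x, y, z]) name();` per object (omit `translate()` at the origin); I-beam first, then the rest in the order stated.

I_beam();
translate([3547, 0, 0]) stool();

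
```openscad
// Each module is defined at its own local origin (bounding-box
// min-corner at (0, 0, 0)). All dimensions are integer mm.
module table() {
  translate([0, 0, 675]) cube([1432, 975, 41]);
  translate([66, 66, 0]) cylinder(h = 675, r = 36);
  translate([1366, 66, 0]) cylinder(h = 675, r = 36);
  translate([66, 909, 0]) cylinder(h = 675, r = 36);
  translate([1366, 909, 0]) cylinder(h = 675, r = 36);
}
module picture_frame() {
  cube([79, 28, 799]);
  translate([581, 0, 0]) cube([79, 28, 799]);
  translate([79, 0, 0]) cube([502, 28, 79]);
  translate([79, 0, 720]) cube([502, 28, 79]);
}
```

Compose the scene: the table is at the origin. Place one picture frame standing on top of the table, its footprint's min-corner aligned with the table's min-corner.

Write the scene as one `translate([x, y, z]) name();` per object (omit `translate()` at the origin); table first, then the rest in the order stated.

table();
translate([0, 0, 716]) picture_frame();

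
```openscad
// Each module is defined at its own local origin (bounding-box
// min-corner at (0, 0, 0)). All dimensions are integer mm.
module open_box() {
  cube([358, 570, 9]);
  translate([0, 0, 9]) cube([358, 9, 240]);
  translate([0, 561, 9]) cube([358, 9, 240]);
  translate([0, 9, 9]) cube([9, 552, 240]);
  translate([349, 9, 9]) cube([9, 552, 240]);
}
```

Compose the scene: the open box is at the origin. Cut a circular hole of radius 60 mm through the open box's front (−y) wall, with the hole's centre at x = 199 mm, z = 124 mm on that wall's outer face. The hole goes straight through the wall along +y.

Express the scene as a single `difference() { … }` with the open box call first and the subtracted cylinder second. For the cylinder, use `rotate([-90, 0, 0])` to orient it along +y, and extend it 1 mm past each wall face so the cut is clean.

difference() {
  open_box();
  translate([199, -1, 124]) rotate([-90, 0, 0]) cylinder(h = 11, r = 60);
}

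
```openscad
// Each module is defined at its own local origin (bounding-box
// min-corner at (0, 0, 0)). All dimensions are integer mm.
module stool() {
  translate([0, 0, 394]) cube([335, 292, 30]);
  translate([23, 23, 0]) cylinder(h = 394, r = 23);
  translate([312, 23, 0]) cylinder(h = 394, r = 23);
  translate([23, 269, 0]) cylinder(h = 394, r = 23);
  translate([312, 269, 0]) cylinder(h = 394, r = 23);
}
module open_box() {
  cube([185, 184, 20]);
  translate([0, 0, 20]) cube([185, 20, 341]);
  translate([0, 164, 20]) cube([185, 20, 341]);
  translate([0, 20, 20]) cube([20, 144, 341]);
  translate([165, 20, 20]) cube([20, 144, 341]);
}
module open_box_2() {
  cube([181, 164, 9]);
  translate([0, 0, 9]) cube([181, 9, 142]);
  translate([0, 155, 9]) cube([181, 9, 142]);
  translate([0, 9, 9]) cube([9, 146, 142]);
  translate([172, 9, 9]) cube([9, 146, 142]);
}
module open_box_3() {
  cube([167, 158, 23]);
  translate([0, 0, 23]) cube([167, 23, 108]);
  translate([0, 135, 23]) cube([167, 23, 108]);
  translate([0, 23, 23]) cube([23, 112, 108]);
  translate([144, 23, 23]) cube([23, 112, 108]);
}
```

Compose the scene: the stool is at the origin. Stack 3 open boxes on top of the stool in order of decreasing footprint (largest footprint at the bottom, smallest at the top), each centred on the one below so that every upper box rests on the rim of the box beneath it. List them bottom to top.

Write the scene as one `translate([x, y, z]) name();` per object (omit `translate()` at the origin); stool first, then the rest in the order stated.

stool();
translate([75, 54, 424]) open_box();
translate([77, 64, 785]) open_box_2();
translate([84, 67, 936]) open_box_3();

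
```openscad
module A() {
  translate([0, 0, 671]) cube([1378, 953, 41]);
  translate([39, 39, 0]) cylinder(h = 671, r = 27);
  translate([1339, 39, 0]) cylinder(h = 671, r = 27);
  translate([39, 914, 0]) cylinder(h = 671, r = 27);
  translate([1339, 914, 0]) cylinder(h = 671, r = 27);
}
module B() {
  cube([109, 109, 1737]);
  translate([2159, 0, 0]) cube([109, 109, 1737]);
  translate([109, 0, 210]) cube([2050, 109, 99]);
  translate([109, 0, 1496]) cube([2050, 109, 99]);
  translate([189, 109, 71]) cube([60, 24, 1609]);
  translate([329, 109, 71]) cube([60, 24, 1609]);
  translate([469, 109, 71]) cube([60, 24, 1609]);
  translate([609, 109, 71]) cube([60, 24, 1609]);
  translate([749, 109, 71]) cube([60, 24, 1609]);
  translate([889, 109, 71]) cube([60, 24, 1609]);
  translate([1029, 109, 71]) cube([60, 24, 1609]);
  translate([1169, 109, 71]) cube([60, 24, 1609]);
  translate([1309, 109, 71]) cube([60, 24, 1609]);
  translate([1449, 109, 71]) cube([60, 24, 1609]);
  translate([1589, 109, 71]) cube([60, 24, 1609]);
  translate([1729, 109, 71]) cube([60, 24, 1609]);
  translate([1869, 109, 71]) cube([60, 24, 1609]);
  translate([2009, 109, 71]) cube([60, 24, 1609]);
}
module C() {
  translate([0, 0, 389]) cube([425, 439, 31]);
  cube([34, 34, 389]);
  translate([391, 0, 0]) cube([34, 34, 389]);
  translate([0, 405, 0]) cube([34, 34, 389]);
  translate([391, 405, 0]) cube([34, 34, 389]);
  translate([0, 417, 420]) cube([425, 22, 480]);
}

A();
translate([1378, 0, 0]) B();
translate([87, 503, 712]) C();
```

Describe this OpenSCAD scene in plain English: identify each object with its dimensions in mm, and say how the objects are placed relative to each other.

A is a table with a 1378×953 mm rectangular top, 41 mm thick, top surface at z = 712 mm, supported by four round legs of 54 mm diameter, each leg's bounding box inset 12 mm from the nearest pair of top edges, running from the floor.

B is a fence section. Two 109×109 mm posts, 1737 mm tall, stand on the floor with a clear span of 2050 mm between their inner faces. Two horizontal rails of 109×99 mm section span the gap between the posts with their undersides at z = 210 mm and z = 1496 mm, flush with the posts' −y face. 14 pickets, each 60 mm wide, 24 mm thick and 1609 mm tall, are fixed to the +y face of the rails with their bottoms at z = 71 mm, evenly spaced across the span with equal gaps (rounded down to the nearest mm) at the −x end and between each pair — any rounding remainder accumulates at the +x end.

C is a chair: 425×439 mm seat, 31 mm thick, top at z = 420 mm, on four 34 mm square corner legs flush with the seat edges. A 22 mm thick backrest slab spans the full seat width, extending 480 mm above the seat top, its back face flush with the seat's +y edge.

The fence section is against the table's +x side, with their −y faces flush. The chair is on top of the table.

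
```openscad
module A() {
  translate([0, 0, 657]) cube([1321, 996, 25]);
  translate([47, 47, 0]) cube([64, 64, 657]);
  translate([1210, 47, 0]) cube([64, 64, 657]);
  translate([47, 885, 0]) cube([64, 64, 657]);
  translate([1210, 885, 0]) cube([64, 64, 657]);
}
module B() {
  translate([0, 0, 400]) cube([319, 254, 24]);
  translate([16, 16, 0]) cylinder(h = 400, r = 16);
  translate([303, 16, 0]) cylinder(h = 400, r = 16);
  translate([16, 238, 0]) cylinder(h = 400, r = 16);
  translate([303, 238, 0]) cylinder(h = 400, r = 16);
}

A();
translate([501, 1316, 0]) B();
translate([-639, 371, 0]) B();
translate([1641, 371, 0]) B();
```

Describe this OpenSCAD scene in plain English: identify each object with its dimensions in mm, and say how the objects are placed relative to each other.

A is a table with a 1321×996 mm rectangular top, 25 mm thick, top surface at z = 682 mm, supported by four 64×64 mm square legs, each inset 47 mm from the nearest pair of top edges, running from the floor.

B is a four-legged stool. The seat is a 319×254×24 mm slab whose top surface is at z = 424 mm; four round legs, each 32 mm in diameter, run from the floor (z = 0) to the underside of the seat, each leg's axis is inset half a diameter from the nearest pair of seat edges (so the leg's bounding box is flush with the corner).

Three stools sit around the table at the +y, −x, +x sides.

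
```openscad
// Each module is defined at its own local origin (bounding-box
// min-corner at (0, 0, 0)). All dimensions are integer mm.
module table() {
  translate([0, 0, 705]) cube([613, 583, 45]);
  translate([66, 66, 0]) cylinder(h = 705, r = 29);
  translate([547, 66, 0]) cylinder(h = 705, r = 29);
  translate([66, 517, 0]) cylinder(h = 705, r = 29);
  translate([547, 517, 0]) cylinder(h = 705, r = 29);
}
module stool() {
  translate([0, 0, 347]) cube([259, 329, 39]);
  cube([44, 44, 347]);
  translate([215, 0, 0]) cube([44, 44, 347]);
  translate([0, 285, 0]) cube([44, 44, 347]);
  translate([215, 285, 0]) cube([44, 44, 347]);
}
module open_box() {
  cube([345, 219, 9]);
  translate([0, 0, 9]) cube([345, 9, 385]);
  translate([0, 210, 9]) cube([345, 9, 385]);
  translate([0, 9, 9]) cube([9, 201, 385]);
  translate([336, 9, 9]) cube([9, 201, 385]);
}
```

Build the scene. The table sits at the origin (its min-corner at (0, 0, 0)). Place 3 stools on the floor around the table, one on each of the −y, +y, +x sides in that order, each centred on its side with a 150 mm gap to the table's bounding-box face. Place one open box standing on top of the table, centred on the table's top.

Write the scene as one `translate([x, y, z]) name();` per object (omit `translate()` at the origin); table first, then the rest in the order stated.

table();
translate([177, -479, 0]) stool();
translate([177, 733, 0]) stool();
translate([763, 127, 0]) stool();
translate([134, 182, 750]) open_box();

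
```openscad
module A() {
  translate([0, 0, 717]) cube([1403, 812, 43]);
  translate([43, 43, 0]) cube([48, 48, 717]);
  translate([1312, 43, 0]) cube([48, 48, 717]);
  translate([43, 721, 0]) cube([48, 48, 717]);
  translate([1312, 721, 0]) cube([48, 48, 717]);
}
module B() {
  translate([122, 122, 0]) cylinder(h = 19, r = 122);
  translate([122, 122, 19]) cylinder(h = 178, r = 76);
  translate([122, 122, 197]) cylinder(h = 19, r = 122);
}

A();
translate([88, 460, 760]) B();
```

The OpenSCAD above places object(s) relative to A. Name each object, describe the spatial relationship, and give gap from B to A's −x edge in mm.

The spool's min-x is at 88; the table's min-x is 0; gap = 88 mm.

A is a table. B is a spool. The spool is on top of the table. The gap from the spool to the table's −x edge is 88 mm.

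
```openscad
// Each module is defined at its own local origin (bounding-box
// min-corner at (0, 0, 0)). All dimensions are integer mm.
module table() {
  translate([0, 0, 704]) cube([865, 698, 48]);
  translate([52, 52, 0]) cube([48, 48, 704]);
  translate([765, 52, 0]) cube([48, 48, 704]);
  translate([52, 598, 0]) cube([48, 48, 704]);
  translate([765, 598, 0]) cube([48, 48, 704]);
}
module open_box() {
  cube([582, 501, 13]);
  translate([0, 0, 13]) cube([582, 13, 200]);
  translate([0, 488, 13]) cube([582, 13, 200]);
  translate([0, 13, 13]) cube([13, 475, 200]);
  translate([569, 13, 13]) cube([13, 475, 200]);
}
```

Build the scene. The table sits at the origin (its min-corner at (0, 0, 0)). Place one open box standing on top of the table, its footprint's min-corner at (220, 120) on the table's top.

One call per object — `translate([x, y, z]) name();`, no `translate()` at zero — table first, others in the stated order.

table();
translate([220, 120, 752]) open_box();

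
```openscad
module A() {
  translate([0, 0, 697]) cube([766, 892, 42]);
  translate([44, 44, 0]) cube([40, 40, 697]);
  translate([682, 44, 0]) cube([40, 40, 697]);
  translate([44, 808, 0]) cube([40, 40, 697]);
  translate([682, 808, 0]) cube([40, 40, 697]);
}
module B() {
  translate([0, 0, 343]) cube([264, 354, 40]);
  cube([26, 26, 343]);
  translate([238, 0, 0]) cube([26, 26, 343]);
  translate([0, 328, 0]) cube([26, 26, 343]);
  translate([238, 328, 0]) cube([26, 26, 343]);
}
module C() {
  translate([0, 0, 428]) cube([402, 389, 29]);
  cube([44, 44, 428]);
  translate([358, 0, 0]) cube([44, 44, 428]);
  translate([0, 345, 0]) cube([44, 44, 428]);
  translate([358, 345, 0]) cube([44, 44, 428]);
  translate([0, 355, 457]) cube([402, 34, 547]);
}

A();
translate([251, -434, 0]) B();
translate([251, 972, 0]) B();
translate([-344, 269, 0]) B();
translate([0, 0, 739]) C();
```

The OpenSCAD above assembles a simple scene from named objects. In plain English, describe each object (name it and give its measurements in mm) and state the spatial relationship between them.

A is a rectangular dining table. The top is 766×892×42 mm with its upper surface at z = 739 mm. It stands on four 40×40 mm square legs, each inset 44 mm from the nearest pair of top edges, running from the floor to the underside of the top.

B is a four-legged stool. The seat is a 264×354×40 mm slab whose top surface is at z = 383 mm; four square legs, each 26×26 mm in cross-section, run from the floor (z = 0) to the underside of the seat, each flush with a corner of the seat.

C is a chair: 402×389 mm seat, 29 mm thick, top at z = 457 mm, on four 44 mm square corner legs flush with the seat edges. A 34 mm thick backrest slab spans the full seat width, extending 547 mm above the seat top, its back face flush with the seat's +y edge.

Three stools sit around the table at the −y, +y, −x sides. The chair is on top of the table.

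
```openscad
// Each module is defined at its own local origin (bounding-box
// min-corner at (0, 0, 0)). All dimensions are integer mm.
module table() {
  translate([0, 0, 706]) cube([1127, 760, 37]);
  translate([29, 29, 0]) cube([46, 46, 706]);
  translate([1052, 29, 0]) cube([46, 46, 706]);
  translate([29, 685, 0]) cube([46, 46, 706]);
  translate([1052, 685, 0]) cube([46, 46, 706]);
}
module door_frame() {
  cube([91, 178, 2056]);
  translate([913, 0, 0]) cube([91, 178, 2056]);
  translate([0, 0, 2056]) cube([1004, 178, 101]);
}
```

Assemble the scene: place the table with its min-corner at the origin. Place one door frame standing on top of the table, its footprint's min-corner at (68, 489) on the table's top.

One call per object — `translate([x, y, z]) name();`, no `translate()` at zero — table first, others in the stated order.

table();
translate([68, 489, 743]) door_frame();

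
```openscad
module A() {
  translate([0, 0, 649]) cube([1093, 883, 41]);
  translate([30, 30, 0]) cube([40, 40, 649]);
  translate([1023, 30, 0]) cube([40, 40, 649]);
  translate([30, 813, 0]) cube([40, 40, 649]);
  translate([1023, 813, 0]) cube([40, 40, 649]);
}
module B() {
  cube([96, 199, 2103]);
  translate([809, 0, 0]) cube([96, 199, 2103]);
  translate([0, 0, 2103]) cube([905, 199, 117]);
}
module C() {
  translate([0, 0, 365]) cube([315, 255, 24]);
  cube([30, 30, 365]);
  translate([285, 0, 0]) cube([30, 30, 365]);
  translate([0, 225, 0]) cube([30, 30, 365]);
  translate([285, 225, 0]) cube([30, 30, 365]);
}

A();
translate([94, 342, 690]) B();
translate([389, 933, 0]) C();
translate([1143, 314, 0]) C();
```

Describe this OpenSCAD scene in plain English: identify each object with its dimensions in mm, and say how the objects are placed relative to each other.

A is a table with a 1093×883 mm rectangular top, 41 mm thick, top surface at z = 690 mm, supported by four 40×40 mm square legs, each inset 30 mm from the nearest pair of top edges, running from the floor.

B is a rectangular door frame: two vertical jambs of 96×199 mm section, 2103 mm tall, with a clear opening 713 mm wide between their inner faces. A header 117 mm tall and 199 mm deep lies on top of the jambs and spans the full outside width.

C is a simple wooden stool: a rectangular seat 315 mm (x) by 255 mm (y), 24 mm thick, top face at z = 389 mm, on four square legs, each 30×30 mm in cross-section. The legs rest on z = 0, each flush with a corner of the seat.

The door frame is on top of the table, centred. Two stools sit around the table at the +y, +x sides.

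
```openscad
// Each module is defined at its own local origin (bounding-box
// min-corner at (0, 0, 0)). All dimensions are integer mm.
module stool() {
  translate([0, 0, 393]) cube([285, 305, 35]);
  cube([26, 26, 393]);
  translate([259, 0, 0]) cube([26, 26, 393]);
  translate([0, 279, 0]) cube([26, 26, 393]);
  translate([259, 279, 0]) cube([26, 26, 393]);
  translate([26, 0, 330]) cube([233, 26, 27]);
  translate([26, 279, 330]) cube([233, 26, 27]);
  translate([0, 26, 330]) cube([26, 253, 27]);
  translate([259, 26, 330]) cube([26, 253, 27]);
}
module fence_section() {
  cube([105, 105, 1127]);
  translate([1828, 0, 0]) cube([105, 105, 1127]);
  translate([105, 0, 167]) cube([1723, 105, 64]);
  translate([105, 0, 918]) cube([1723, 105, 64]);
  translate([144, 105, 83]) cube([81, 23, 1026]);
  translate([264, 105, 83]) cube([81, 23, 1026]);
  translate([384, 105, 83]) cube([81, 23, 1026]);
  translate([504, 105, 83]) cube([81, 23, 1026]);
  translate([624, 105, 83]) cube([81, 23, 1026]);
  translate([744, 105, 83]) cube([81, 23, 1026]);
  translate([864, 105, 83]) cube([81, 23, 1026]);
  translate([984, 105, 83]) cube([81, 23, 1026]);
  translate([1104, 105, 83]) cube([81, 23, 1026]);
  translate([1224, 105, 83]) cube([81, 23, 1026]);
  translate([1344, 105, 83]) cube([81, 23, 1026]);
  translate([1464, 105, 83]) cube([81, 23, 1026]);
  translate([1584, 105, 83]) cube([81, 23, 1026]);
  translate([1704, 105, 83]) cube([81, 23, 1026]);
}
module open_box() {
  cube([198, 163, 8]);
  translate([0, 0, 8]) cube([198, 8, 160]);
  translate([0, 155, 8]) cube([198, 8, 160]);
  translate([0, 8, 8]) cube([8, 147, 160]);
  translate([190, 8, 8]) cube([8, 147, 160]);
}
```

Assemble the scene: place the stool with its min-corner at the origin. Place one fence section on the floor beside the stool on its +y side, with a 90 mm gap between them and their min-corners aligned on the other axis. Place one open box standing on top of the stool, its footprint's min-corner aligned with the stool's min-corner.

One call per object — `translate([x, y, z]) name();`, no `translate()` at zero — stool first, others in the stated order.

stool();
translate([0, 395, 0]) fence_section();
translate([0, 0, 428]) open_box();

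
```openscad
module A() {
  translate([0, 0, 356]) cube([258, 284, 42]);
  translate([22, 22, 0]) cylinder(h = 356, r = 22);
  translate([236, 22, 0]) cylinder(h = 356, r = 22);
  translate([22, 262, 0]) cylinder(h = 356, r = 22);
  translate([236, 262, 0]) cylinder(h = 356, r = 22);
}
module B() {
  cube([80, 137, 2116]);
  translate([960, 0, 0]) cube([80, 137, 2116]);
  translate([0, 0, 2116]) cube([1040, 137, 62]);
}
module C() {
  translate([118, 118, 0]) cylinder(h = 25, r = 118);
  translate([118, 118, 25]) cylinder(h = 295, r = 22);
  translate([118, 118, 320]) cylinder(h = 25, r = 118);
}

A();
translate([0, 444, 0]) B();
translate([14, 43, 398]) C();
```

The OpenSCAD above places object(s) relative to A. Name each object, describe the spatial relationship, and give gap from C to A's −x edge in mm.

The spool's min-x is at 14; the stool's min-x is 0; gap = 14 mm.

A is a stool. B is a door frame. C is a spool. The door frame is on the floor beside the stool on its +y side. The spool is on top of the stool. The gap from the spool to the stool's −x edge is 14 mm.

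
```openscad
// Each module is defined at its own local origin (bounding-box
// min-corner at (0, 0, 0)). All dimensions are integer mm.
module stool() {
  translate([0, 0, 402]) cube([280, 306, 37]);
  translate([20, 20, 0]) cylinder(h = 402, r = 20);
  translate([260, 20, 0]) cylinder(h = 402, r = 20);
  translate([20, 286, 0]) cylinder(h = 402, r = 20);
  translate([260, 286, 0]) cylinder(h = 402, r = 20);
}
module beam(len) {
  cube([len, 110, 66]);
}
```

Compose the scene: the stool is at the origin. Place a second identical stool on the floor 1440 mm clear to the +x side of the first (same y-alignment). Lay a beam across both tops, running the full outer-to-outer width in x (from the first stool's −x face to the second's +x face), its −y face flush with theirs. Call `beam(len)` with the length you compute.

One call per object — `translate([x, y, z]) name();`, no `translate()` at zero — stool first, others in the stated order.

stool();
translate([1720, 0, 0]) stool();
translate([0, 0, 439]) beam(2000);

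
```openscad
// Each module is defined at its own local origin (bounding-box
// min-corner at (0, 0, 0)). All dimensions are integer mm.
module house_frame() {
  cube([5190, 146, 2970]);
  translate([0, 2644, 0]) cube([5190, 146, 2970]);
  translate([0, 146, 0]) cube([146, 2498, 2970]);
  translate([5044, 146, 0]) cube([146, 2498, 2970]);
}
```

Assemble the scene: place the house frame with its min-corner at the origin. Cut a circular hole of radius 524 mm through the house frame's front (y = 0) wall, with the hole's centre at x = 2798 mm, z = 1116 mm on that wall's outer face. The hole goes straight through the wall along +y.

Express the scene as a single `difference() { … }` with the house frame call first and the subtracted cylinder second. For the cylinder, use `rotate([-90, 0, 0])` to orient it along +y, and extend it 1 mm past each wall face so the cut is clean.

difference() {
  house_frame();
  translate([2798, -1, 1116]) rotate([-90, 0, 0]) cylinder(h = 148, r = 524);
}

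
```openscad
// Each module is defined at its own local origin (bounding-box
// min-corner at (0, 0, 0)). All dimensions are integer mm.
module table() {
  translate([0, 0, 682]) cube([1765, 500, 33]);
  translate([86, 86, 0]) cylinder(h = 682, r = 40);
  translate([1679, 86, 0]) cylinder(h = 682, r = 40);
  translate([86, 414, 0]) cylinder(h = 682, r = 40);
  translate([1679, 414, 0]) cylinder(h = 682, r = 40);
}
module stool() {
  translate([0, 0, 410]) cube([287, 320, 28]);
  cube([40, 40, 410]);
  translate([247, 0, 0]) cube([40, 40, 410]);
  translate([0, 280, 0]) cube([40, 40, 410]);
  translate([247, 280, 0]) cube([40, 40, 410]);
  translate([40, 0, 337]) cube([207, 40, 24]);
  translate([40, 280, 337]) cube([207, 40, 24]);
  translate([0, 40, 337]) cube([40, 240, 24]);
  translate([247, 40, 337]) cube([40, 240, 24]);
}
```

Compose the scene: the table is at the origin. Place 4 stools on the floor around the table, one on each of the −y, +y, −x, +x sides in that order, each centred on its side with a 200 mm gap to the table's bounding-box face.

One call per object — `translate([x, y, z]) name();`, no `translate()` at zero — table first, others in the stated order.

table();
translate([739, -520, 0]) stool();
translate([739, 700, 0]) stool();
translate([-487, 90, 0]) stool();
translate([1965, 90, 0]) stool();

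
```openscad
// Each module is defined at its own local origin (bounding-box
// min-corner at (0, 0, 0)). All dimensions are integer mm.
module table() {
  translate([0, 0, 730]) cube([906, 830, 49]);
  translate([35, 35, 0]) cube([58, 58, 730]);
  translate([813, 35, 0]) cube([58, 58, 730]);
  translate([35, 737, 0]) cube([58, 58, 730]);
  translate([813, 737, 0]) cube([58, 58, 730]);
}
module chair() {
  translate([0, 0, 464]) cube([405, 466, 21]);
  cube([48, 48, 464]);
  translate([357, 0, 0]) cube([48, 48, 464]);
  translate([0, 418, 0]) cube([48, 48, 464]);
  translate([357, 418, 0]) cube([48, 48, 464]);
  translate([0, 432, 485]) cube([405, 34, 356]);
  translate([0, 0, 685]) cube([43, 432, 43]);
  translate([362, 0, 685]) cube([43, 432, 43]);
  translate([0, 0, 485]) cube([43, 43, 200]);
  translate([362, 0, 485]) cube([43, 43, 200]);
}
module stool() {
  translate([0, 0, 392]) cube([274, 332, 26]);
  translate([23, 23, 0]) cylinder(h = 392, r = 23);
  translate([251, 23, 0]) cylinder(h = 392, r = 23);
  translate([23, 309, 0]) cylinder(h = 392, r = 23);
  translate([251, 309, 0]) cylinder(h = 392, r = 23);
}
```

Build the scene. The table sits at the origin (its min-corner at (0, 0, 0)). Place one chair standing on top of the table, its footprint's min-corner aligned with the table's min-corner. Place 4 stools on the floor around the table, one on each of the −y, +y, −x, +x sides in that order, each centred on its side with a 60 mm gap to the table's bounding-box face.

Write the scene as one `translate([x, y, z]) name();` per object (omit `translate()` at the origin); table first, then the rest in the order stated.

table();
translate([0, 0, 779]) chair();
translate([316, -392, 0]) stool();
translate([316, 890, 0]) stool();
translate([-334, 249, 0]) stool();
translate([966, 249, 0]) stool();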